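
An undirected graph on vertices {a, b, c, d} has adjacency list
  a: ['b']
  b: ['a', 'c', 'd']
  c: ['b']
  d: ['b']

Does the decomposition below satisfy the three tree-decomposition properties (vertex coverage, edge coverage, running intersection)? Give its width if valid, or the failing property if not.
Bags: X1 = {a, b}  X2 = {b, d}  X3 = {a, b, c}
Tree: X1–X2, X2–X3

No — bags containing vertex a are not connected in the tree.

A tree decomposition must satisfy three properties: every vertex lies in some bag; for every edge, both endpoints lie together in some bag; and for every vertex, the bags containing it form a connected subtree. Here bags containing vertex a are not connected in the tree, so the decomposition is invalid.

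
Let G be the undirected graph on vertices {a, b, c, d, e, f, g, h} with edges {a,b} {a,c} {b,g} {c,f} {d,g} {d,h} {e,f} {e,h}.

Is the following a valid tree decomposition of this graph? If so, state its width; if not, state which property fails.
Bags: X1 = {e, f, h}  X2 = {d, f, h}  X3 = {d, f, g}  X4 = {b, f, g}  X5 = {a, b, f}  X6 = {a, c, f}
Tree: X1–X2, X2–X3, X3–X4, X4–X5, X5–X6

Yes; width 2.

Vertex coverage: the bags together contain {a, b, c, d, e, f, g, h}, the full vertex set. Edge coverage: each edge of G has both endpoints in at least one bag. Running intersection: for every vertex, the bags containing it form a connected subtree. All three properties hold, so this is a valid tree decomposition of width max|bag| − 1 = 2, and hence tw(G) ≤ 2.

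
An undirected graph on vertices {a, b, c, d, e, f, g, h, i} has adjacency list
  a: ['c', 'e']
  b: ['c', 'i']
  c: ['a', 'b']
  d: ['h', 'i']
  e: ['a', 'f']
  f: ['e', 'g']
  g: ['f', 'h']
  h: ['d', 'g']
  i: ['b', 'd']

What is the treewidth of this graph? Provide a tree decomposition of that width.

Treewidth 2.
Bags: B1 = {b, c, i}  B2 = {a, c, i}  B3 = {a, e, i}  B4 = {e, f, i}  B5 = {f, g, i}  B6 = {g, h, i}  B7 = {d, h, i}
Tree: B1–B2, B2–B3, B3–B4, B4–B5, B5–B6, B6–B7

Every bag has size at most 3, so the width is 3 − 1 = 2 and tw(G) ≤ 2. For the lower bound, G contains the cycle i–b–c–a–e–f–g–h–d–i, so G is not a forest; only forests have treewidth ≤ 1, hence tw(G) ≥ 2. The upper and lower bounds meet at 2, so that is the treewidth.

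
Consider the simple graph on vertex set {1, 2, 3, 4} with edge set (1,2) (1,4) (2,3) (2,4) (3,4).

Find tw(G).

A width-2 tree decomposition is:
Bags: B1 = {1, 2, 4}  B2 = {2, 3, 4}
Tree: B1–B2
Each bag holds 3 vertices, so the decomposition has width 2, which upper-bounds the treewidth. Conversely, {1, 2, 4} is a clique of size 3, and the vertices of any clique must share a bag in every tree decomposition; so some bag has ≥ 3 vertices and tw(G) ≥ 2. Hence tw(G) = 2 exactly.

2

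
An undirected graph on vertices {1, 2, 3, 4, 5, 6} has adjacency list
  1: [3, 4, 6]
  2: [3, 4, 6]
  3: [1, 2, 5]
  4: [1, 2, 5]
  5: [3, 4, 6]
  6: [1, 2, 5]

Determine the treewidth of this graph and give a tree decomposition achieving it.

The largest bag has 4 vertices, giving width 3; this decomposition certifies tw(G) ≤ 3. For the lower bound: the 4 vertex sets {1,3}, {2,6}, {4}, {5} are disjoint, each induces a connected subgraph, and every pair is joined by at least one edge of G. Contracting each set to a single vertex therefore yields K_{4} as a minor, and since treewidth is minor-monotone, tw(G) ≥ tw(K_{4}) = 3. Therefore the treewidth is 3.

Treewidth 3.
One such decomposition:
Bags: B1 = {1, 3, 4, 6}  B2 = {2, 3, 4, 6}  B3 = {3, 4, 5, 6}
Tree: B1–B2, B2–B3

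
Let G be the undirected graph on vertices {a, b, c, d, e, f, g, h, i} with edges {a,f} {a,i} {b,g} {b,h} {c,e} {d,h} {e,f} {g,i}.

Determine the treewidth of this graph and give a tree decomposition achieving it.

Treewidth 1.
One optimal decomposition is:
Bags: B1 = {d, h}  B2 = {b, h}  B3 = {b, g}  B4 = {g, i}  B5 = {a, i}  B6 = {a, f}  B7 = {e, f}  B8 = {c, e}
Tree: B1–B2, B2–B3, B3–B4, B4–B5, B5–B6, B6–B7, B7–B8

Every bag has size at most 2, so the width is 2 − 1 = 1 and tw(G) ≤ 1. G has an edge, so its treewidth is at least 1. Combining the bounds, tw(G) = 1.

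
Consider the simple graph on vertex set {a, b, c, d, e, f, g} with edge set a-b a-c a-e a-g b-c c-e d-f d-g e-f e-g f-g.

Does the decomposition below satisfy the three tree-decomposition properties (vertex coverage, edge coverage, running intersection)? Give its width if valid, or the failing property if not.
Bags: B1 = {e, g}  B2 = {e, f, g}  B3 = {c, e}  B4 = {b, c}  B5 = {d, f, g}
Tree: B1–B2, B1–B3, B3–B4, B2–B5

A tree decomposition must satisfy three properties: every vertex lies in some bag; for every edge, both endpoints lie together in some bag; and for every vertex, the bags containing it form a connected subtree. Here vertex a appears in no bag, so the decomposition is invalid.

No — vertex a appears in no bag.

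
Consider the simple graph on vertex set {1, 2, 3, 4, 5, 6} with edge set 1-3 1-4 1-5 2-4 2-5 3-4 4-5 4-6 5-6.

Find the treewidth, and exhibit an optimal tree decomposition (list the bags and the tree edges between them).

Treewidth 2.
Bags: B1 = {2, 4, 5}  B2 = {1, 4, 5}  B3 = {1, 3, 4}  B4 = {4, 5, 6}
Tree: B1–B2, B2–B3, B1–B4

Each bag holds 3 vertices, so the decomposition has width 2, which upper-bounds the treewidth. Conversely, {1, 3, 4} is a clique of size 3, and the vertices of any clique must share a bag in every tree decomposition; so some bag has ≥ 3 vertices and tw(G) ≥ 2. Combining the bounds, tw(G) = 2.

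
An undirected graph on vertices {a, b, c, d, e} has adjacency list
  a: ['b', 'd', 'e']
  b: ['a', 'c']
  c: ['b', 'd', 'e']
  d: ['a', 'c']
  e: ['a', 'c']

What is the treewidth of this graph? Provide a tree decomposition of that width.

Treewidth 2.
One such decomposition:
Bags: B1 = {a, c, d}  B2 = {a, b, c}  B3 = {a, c, e}
Tree: B1–B2, B2–B3

Each bag holds 3 vertices, so the decomposition has width 2, which upper-bounds the treewidth. Since a–d–c–b–a is a cycle in G, G is not acyclic. Forests are exactly the graphs of treewidth ≤ 1, so tw(G) ≥ 2. The upper and lower bounds meet at 2, so that is the treewidth.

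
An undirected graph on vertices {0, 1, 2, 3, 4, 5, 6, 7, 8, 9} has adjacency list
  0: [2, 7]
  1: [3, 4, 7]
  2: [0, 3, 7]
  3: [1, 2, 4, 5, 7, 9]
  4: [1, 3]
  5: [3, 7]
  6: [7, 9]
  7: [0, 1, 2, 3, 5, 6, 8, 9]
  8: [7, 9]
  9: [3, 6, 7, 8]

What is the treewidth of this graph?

A width-2 tree decomposition is:
Bags: B1 = {6, 7, 9}  B2 = {3, 7, 9}  B3 = {7, 8, 9}  B4 = {2, 3, 7}  B5 = {0, 2, 7}  B6 = {1, 3, 7}  B7 = {1, 3, 4}  B8 = {3, 5, 7}
Tree: B1–B2, B1–B3, B2–B4, B4–B5, B4–B6, B6–B7, B2–B8
Every bag has size at most 3, so the width is 3 − 1 = 2 and tw(G) ≤ 2. Conversely, {1, 3, 4} is a clique of size 3, and the vertices of any clique must share a bag in every tree decomposition; so some bag has ≥ 3 vertices and tw(G) ≥ 2. Combining the bounds, tw(G) = 2.

2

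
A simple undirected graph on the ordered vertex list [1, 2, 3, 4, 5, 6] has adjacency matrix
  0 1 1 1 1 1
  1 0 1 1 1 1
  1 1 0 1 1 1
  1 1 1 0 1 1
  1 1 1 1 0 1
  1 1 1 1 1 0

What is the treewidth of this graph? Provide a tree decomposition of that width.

Treewidth 5.
One optimal decomposition is:
Bags: B1 = {1, 2, 3, 4, 5, 6}
Tree: (single bag)

With just one bag of size 6, the width is 6 − 1 = 5, so tw(G) ≤ 5. For the lower bound, the 6 vertices {1, 2, 3, 4, 5, 6} are pairwise adjacent, and any tree decomposition puts a clique entirely inside one bag — forcing width ≥ 5. Therefore the treewidth is 5.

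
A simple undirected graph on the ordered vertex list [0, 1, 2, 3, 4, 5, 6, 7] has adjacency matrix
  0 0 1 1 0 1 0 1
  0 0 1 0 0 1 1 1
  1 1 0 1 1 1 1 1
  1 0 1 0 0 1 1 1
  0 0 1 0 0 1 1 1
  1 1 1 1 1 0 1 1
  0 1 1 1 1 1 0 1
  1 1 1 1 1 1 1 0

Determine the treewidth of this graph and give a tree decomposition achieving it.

Treewidth 4.
One optimal decomposition is:
Bags: B1 = {2, 3, 5, 6, 7}  B2 = {0, 2, 3, 5, 7}  B3 = {1, 2, 5, 6, 7}  B4 = {2, 4, 5, 6, 7}
Tree: B1–B2, B1–B3, B1–B4

Every bag has size at most 5, so the width is 5 − 1 = 4 and tw(G) ≤ 4. On the other hand G contains the 5-clique {0, 2, 3, 5, 7}. A clique must lie in a single bag of any decomposition, so no decomposition can have width below 4. Combining the bounds, tw(G) = 4.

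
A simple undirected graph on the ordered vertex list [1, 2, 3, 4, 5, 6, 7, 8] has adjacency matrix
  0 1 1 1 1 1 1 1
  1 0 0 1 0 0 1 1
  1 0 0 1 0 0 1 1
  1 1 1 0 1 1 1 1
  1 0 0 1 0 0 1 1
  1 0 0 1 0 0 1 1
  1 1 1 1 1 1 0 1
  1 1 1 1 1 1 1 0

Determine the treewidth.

4

A width-4 tree decomposition is:
Bags: B1 = {1, 3, 4, 7, 8}  B2 = {1, 2, 4, 7, 8}  B3 = {1, 4, 5, 7, 8}  B4 = {1, 4, 6, 7, 8}
Tree: B1–B2, B2–B3, B2–B4
Each bag holds 5 vertices, so the decomposition has width 4, which upper-bounds the treewidth. For the lower bound, the 5 vertices {1, 2, 4, 7, 8} are pairwise adjacent, and any tree decomposition puts a clique entirely inside one bag — forcing width ≥ 4. Hence tw(G) = 4 exactly.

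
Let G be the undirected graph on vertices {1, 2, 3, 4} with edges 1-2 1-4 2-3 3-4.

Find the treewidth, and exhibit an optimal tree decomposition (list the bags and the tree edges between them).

The largest bag has 3 vertices, giving width 2; this decomposition certifies tw(G) ≤ 2. Since 4–1–2–3–4 is a cycle in G, G is not acyclic. Forests are exactly the graphs of treewidth ≤ 1, so tw(G) ≥ 2. Therefore the treewidth is 2.

Treewidth 2.
One such decomposition:
Bags: B1 = {1, 2, 4}  B2 = {2, 3, 4}
Tree: B1–B2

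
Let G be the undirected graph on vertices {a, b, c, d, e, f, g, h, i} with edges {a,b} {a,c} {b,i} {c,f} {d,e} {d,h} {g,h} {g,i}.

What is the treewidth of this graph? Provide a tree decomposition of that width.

Each bag holds 2 vertices, so the decomposition has width 1, which upper-bounds the treewidth. Any graph with an edge has treewidth ≥ 1, and G has the edge e–d. The upper and lower bounds meet at 1, so that is the treewidth.

Treewidth 1.
One optimal decomposition is:
Bags: B1 = {d, e}  B2 = {d, h}  B3 = {g, h}  B4 = {g, i}  B5 = {b, i}  B6 = {a, b}  B7 = {a, c}  B8 = {c, f}
Tree: B1–B2, B2–B3, B3–B4, B4–B5, B5–B6, B6–B7, B7–B8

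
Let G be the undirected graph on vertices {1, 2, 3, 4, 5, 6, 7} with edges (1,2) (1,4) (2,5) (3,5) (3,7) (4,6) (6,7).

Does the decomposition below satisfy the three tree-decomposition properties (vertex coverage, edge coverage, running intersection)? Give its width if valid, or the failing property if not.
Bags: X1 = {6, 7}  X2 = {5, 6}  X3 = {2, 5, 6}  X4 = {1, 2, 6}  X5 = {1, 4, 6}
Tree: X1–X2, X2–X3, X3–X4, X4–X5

No — vertex 3 appears in no bag.

A tree decomposition must satisfy three properties: every vertex lies in some bag; for every edge, both endpoints lie together in some bag; and for every vertex, the bags containing it form a connected subtree. Here vertex 3 appears in no bag, so the decomposition is invalid.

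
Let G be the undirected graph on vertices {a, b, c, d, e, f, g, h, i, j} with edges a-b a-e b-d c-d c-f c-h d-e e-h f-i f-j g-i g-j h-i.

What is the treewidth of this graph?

A width-2 tree decomposition is:
Bags: B1 = {a, b, e}  B2 = {b, d, e}  B3 = {d, e, h}  B4 = {c, d, h}  B5 = {c, h, i}  B6 = {c, f, i}  B7 = {f, g, i}  B8 = {f, g, j}
Tree: B1–B2, B2–B3, B3–B4, B4–B5, B5–B6, B6–B7, B7–B8
The largest bag has 3 vertices, giving width 2; this decomposition certifies tw(G) ≤ 2. The edges a–b–d–e–a form a cycle, so G is not a tree and its treewidth is at least 2. The upper and lower bounds meet at 2, so that is the treewidth.

2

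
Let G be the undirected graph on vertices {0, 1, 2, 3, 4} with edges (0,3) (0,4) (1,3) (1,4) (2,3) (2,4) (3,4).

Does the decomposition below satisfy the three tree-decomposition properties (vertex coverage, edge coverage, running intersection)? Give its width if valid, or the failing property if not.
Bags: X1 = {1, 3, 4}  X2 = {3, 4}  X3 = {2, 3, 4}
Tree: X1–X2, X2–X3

A tree decomposition must satisfy three properties: every vertex lies in some bag; for every edge, both endpoints lie together in some bag; and for every vertex, the bags containing it form a connected subtree. Here vertex 0 appears in no bag, so the decomposition is invalid.

No — vertex 0 appears in no bag.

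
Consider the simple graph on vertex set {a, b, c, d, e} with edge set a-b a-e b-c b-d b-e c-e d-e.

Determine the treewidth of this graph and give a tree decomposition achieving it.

Treewidth 2.
Bags: B1 = {a, b, e}  B2 = {b, d, e}  B3 = {b, c, e}
Tree: B1–B2, B1–B3

Every bag has size at most 3, so the width is 3 − 1 = 2 and tw(G) ≤ 2. For the lower bound, the 3 vertices {b, d, e} are pairwise adjacent, and any tree decomposition puts a clique entirely inside one bag — forcing width ≥ 2. Combining the bounds, tw(G) = 2.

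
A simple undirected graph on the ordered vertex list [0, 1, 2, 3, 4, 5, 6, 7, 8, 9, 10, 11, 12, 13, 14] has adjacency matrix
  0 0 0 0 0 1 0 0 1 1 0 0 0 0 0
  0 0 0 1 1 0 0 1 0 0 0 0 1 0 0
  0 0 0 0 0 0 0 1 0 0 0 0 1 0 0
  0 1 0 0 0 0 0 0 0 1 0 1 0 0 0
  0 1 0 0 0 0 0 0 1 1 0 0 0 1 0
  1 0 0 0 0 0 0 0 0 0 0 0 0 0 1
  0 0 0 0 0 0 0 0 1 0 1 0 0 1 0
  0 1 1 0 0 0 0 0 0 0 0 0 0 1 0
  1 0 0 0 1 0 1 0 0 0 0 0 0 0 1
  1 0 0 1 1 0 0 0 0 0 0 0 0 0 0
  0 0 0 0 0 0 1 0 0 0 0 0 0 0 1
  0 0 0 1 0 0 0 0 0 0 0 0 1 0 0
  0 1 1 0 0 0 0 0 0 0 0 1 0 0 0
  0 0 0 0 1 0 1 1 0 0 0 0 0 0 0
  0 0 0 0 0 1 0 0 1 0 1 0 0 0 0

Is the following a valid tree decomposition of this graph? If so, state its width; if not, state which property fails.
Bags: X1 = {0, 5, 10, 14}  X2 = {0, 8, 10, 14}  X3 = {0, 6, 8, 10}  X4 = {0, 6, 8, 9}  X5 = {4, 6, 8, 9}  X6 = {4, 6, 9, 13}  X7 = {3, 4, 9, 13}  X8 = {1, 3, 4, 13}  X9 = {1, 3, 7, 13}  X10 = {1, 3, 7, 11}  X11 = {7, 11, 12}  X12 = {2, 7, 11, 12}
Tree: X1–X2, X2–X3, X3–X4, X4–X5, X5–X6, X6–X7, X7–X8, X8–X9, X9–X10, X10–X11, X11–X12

A tree decomposition must satisfy three properties: every vertex lies in some bag; for every edge, both endpoints lie together in some bag; and for every vertex, the bags containing it form a connected subtree. Here edge (1,12) lies in no bag, so the decomposition is invalid.

No — edge (1,12) lies in no bag.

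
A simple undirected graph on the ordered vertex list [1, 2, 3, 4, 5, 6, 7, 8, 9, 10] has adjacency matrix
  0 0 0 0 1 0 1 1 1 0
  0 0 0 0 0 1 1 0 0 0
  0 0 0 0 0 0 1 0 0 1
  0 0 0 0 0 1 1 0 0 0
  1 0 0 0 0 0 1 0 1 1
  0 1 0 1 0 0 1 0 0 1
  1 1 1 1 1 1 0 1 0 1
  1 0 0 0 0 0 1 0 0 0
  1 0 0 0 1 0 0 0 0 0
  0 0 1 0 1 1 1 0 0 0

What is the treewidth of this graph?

2

A width-2 tree decomposition is:
Bags: B1 = {5, 7, 10}  B2 = {1, 5, 7}  B3 = {6, 7, 10}  B4 = {2, 6, 7}  B5 = {1, 5, 9}  B6 = {3, 7, 10}  B7 = {1, 7, 8}  B8 = {4, 6, 7}
Tree: B1–B2, B1–B3, B3–B4, B2–B5, B3–B6, B2–B7, B3–B8
Each bag holds 3 vertices, so the decomposition has width 2, which upper-bounds the treewidth. On the other hand G contains the 3-clique {1, 5, 9}. A clique must lie in a single bag of any decomposition, so no decomposition can have width below 2. Combining the bounds, tw(G) = 2.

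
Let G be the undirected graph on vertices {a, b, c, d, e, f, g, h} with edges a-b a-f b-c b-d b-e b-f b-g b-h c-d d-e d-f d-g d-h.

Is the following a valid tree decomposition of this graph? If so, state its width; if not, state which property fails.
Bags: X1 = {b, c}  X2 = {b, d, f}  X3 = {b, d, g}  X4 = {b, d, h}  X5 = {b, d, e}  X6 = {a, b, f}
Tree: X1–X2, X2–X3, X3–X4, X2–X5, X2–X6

No — edge (d,c) lies in no bag.

A tree decomposition must satisfy three properties: every vertex lies in some bag; for every edge, both endpoints lie together in some bag; and for every vertex, the bags containing it form a connected subtree. Here edge (d,c) lies in no bag, so the decomposition is invalid.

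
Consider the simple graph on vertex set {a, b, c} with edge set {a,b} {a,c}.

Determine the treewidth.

A width-1 tree decomposition is:
Bags: B1 = {a, c}  B2 = {a, b}
Tree: B1–B2
Every bag has size at most 2, so the width is 2 − 1 = 1 and tw(G) ≤ 1. Since G has at least one edge (e.g. c–a), it is not an edgeless graph, so tw(G) ≥ 1. Therefore the treewidth is 1.

1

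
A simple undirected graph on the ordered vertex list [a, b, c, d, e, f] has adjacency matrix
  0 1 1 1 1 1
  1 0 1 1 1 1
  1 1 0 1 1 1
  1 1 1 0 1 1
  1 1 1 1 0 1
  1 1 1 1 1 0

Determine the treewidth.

A width-5 tree decomposition is:
Bags: B1 = {a, b, c, d, e, f}
Tree: (single bag)
With just one bag of size 6, the width is 6 − 1 = 5, so tw(G) ≤ 5. On the other hand G contains the 6-clique {a, b, c, d, e, f}. A clique must lie in a single bag of any decomposition, so no decomposition can have width below 5. The upper and lower bounds meet at 5, so that is the treewidth.

5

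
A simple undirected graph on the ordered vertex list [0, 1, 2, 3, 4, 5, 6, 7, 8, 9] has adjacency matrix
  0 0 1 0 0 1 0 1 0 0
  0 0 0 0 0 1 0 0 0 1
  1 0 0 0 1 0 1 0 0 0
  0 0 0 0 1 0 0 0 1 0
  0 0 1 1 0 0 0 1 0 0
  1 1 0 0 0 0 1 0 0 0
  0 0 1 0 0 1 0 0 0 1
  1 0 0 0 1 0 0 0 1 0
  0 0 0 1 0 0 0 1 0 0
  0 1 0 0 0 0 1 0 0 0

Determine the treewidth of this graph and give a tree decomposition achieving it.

Each bag holds 3 vertices, so the decomposition has width 2, which upper-bounds the treewidth. Since 9–1–5–6–9 is a cycle in G, G is not acyclic. Forests are exactly the graphs of treewidth ≤ 1, so tw(G) ≥ 2. Therefore the treewidth is 2.

Treewidth 2.
Bags: B1 = {1, 6, 9}  B2 = {1, 5, 6}  B3 = {2, 5, 6}  B4 = {0, 2, 5}  B5 = {0, 2, 4}  B6 = {0, 4, 7}  B7 = {3, 4, 7}  B8 = {3, 7, 8}
Tree: B1–B2, B2–B3, B3–B4, B4–B5, B5–B6, B6–B7, B7–B8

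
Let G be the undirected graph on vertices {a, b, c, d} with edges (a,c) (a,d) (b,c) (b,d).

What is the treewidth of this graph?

2

A width-2 tree decomposition is:
Bags: B1 = {a, b, d}  B2 = {a, b, c}
Tree: B1–B2
The largest bag has 3 vertices, giving width 2; this decomposition certifies tw(G) ≤ 2. The edges a–d–b–c–a form a cycle, so G is not a tree and its treewidth is at least 2. Therefore the treewidth is 2.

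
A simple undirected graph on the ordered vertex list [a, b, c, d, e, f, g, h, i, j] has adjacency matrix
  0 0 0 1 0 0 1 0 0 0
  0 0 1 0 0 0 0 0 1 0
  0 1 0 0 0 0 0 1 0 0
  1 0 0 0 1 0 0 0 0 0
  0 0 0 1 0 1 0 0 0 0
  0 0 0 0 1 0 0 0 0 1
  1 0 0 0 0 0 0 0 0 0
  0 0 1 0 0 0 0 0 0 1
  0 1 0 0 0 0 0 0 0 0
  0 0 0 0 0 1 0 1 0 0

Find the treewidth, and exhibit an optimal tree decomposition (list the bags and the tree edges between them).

Every bag has size at most 2, so the width is 2 − 1 = 1 and tw(G) ≤ 1. Any graph with an edge has treewidth ≥ 1, and G has the edge i–b. Hence tw(G) = 1 exactly.

Treewidth 1.
One such decomposition:
Bags: B1 = {b, i}  B2 = {b, c}  B3 = {c, h}  B4 = {h, j}  B5 = {f, j}  B6 = {e, f}  B7 = {d, e}  B8 = {a, d}  B9 = {a, g}
Tree: B1–B2, B2–B3, B3–B4, B4–B5, B5–B6, B6–B7, B7–B8, B8–B9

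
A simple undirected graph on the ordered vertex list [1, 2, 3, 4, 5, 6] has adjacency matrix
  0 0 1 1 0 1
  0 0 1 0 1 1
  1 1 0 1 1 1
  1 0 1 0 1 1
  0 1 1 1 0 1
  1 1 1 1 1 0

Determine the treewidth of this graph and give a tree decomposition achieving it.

Treewidth 3.
One such decomposition:
Bags: B1 = {3, 4, 5, 6}  B2 = {2, 3, 5, 6}  B3 = {1, 3, 4, 6}
Tree: B1–B2, B1–B3

Each bag holds 4 vertices, so the decomposition has width 3, which upper-bounds the treewidth. Conversely, {2, 3, 5, 6} is a clique of size 4, and the vertices of any clique must share a bag in every tree decomposition; so some bag has ≥ 4 vertices and tw(G) ≥ 3. Hence tw(G) = 3 exactly.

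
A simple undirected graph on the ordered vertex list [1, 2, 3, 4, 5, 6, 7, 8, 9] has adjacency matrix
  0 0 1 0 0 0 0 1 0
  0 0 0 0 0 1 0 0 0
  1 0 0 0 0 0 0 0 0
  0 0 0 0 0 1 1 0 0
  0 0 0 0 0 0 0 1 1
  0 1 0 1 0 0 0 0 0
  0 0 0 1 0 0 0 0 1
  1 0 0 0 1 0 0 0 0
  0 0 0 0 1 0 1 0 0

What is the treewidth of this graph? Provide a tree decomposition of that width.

The largest bag has 2 vertices, giving width 1; this decomposition certifies tw(G) ≤ 1. G has an edge, so its treewidth is at least 1. Combining the bounds, tw(G) = 1.

Treewidth 1.
Bags: B1 = {1, 3}  B2 = {1, 8}  B3 = {5, 8}  B4 = {5, 9}  B5 = {7, 9}  B6 = {4, 7}  B7 = {4, 6}  B8 = {2, 6}
Tree: B1–B2, B2–B3, B3–B4, B4–B5, B5–B6, B6–B7, B7–B8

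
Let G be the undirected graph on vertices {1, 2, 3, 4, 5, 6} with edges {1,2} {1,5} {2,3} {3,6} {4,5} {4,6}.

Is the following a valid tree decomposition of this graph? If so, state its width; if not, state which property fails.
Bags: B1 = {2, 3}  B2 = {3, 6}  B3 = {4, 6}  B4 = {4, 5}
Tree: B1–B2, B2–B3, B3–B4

No — vertex 1 appears in no bag.

A tree decomposition must satisfy three properties: every vertex lies in some bag; for every edge, both endpoints lie together in some bag; and for every vertex, the bags containing it form a connected subtree. Here vertex 1 appears in no bag, so the decomposition is invalid.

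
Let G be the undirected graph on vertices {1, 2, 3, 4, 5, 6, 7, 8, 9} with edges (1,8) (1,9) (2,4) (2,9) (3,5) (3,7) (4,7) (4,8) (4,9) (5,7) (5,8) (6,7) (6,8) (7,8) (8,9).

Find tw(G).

A width-2 tree decomposition is:
Bags: B1 = {4, 7, 8}  B2 = {4, 8, 9}  B3 = {1, 8, 9}  B4 = {6, 7, 8}  B5 = {5, 7, 8}  B6 = {3, 5, 7}  B7 = {2, 4, 9}
Tree: B1–B2, B2–B3, B1–B4, B1–B5, B5–B6, B2–B7
The largest bag has 3 vertices, giving width 2; this decomposition certifies tw(G) ≤ 2. Conversely, {1, 8, 9} is a clique of size 3, and the vertices of any clique must share a bag in every tree decomposition; so some bag has ≥ 3 vertices and tw(G) ≥ 2. Hence tw(G) = 2 exactly.

2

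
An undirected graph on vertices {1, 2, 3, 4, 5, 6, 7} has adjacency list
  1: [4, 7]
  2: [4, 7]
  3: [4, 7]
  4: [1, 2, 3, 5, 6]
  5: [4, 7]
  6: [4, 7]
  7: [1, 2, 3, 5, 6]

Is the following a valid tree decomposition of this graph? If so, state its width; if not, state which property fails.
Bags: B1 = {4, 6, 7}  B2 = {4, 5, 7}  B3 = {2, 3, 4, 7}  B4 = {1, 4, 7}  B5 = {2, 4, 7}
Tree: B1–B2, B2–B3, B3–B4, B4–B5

A tree decomposition must satisfy three properties: every vertex lies in some bag; for every edge, both endpoints lie together in some bag; and for every vertex, the bags containing it form a connected subtree. Here bags containing vertex 2 are not connected in the tree, so the decomposition is invalid.

No — bags containing vertex 2 are not connected in the tree.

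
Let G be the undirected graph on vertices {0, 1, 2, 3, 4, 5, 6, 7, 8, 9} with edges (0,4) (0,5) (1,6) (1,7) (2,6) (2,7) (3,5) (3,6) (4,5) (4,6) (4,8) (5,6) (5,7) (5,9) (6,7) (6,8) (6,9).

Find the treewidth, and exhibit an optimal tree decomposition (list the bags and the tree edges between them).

Treewidth 2.
One such decomposition:
Bags: B1 = {4, 5, 6}  B2 = {5, 6, 7}  B3 = {4, 6, 8}  B4 = {2, 6, 7}  B5 = {5, 6, 9}  B6 = {0, 4, 5}  B7 = {1, 6, 7}  B8 = {3, 5, 6}
Tree: B1–B2, B1–B3, B2–B4, B2–B5, B1–B6, B4–B7, B1–B8

The largest bag has 3 vertices, giving width 2; this decomposition certifies tw(G) ≤ 2. For the lower bound, the 3 vertices {0, 4, 5} are pairwise adjacent, and any tree decomposition puts a clique entirely inside one bag — forcing width ≥ 2. The upper and lower bounds meet at 2, so that is the treewidth.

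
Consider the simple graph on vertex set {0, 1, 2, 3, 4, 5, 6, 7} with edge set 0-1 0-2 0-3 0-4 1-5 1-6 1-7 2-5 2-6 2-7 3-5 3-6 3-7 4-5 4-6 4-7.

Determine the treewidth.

4

A width-4 tree decomposition is:
Bags: B1 = {1, 2, 3, 4, 5}  B2 = {0, 1, 2, 3, 4}  B3 = {1, 2, 3, 4, 7}  B4 = {1, 2, 3, 4, 6}
Tree: B1–B2, B2–B3, B3–B4
Every bag has size at most 5, so the width is 5 − 1 = 4 and tw(G) ≤ 4. For the lower bound: the 5 vertex sets {1,5}, {0,2}, {3,7}, {4}, {6} are disjoint, each induces a connected subgraph, and every pair is joined by at least one edge of G. Contracting each set to a single vertex therefore yields K_{5} as a minor, and since treewidth is minor-monotone, tw(G) ≥ tw(K_{5}) = 4. Therefore the treewidth is 4.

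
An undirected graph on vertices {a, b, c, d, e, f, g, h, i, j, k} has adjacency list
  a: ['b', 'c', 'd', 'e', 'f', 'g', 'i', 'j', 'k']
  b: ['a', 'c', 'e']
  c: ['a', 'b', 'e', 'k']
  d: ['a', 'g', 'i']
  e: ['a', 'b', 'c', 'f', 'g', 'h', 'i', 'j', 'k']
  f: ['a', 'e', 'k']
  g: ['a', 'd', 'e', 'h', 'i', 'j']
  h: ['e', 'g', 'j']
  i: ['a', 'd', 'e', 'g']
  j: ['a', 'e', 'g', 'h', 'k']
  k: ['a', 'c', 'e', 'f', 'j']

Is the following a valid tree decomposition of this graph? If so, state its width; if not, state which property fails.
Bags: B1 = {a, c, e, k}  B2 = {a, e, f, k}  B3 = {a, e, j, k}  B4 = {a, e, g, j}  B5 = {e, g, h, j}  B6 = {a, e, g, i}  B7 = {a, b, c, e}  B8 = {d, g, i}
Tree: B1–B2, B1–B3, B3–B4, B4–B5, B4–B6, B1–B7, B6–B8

No — edge (a,d) lies in no bag.

A tree decomposition must satisfy three properties: every vertex lies in some bag; for every edge, both endpoints lie together in some bag; and for every vertex, the bags containing it form a connected subtree. Here edge (a,d) lies in no bag, so the decomposition is invalid.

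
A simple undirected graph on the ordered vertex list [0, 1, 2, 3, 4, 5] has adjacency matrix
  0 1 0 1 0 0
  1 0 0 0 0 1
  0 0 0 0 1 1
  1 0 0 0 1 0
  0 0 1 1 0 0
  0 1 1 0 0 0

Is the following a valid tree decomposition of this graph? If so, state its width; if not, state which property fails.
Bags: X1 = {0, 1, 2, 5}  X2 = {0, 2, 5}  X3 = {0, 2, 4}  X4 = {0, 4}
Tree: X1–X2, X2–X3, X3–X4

A tree decomposition must satisfy three properties: every vertex lies in some bag; for every edge, both endpoints lie together in some bag; and for every vertex, the bags containing it form a connected subtree. Here vertex 3 appears in no bag, so the decomposition is invalid.

No — vertex 3 appears in no bag.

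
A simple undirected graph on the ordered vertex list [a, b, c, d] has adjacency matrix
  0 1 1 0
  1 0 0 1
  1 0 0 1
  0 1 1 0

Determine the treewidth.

2

A width-2 tree decomposition is:
Bags: B1 = {b, c, d}  B2 = {a, b, c}
Tree: B1–B2
Every bag has size at most 3, so the width is 3 − 1 = 2 and tw(G) ≤ 2. For the lower bound, G contains the cycle c–d–b–a–c, so G is not a forest; only forests have treewidth ≤ 1, hence tw(G) ≥ 2. The upper and lower bounds meet at 2, so that is the treewidth.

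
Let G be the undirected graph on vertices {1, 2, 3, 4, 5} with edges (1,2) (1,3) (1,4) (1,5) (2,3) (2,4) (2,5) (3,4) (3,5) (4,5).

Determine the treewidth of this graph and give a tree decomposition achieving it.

Treewidth 4.
Bags: B1 = {1, 2, 3, 4, 5}
Tree: (single bag)

With just one bag of size 5, the width is 5 − 1 = 4, so tw(G) ≤ 4. For the lower bound, the 5 vertices {1, 2, 3, 4, 5} are pairwise adjacent, and any tree decomposition puts a clique entirely inside one bag — forcing width ≥ 4. Hence tw(G) = 4 exactly.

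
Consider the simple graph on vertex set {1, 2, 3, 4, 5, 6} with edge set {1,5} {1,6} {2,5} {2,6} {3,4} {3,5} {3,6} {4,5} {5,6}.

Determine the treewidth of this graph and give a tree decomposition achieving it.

The largest bag has 3 vertices, giving width 2; this decomposition certifies tw(G) ≤ 2. On the other hand G contains the 3-clique {3, 4, 5}. A clique must lie in a single bag of any decomposition, so no decomposition can have width below 2. The upper and lower bounds meet at 2, so that is the treewidth.

Treewidth 2.
One such decomposition:
Bags: B1 = {2, 5, 6}  B2 = {3, 5, 6}  B3 = {1, 5, 6}  B4 = {3, 4, 5}
Tree: B1–B2, B2–B3, B2–B4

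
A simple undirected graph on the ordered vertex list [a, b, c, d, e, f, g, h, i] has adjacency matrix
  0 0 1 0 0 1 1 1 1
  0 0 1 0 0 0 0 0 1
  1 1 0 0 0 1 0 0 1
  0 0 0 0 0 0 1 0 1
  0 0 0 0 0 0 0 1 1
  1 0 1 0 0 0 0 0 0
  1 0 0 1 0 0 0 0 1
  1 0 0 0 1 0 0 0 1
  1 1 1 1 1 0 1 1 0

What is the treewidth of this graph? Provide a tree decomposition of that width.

Each bag holds 3 vertices, so the decomposition has width 2, which upper-bounds the treewidth. For the lower bound, the 3 vertices {a, c, f} are pairwise adjacent, and any tree decomposition puts a clique entirely inside one bag — forcing width ≥ 2. Therefore the treewidth is 2.

Treewidth 2.
Bags: B1 = {a, g, i}  B2 = {a, c, i}  B3 = {a, h, i}  B4 = {e, h, i}  B5 = {b, c, i}  B6 = {a, c, f}  B7 = {d, g, i}
Tree: B1–B2, B2–B3, B3–B4, B2–B5, B2–B6, B1–B7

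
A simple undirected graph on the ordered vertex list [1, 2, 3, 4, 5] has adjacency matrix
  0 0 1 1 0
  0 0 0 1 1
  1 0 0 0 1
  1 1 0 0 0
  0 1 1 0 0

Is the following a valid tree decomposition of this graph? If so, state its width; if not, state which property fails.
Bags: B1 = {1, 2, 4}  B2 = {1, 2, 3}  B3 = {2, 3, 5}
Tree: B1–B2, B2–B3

Yes; width 2.

Checking the three conditions: (i) the bags cover all of {1, 2, 3, 4, 5}; (ii) for each edge, some bag contains both endpoints; (iii) the bags containing any fixed vertex form a subtree. All hold, so the decomposition is valid with width 3 − 1 = 2.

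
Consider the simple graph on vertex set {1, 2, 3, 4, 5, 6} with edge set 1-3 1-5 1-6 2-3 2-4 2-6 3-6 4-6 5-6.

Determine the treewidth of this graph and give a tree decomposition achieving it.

Each bag holds 3 vertices, so the decomposition has width 2, which upper-bounds the treewidth. For the lower bound, the 3 vertices {1, 3, 6} are pairwise adjacent, and any tree decomposition puts a clique entirely inside one bag — forcing width ≥ 2. The upper and lower bounds meet at 2, so that is the treewidth.

Treewidth 2.
One optimal decomposition is:
Bags: B1 = {1, 5, 6}  B2 = {1, 3, 6}  B3 = {2, 3, 6}  B4 = {2, 4, 6}
Tree: B1–B2, B2–B3, B3–B4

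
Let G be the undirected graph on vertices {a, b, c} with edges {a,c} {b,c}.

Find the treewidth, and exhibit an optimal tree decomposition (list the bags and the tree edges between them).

Every bag has size at most 2, so the width is 2 − 1 = 1 and tw(G) ≤ 1. Since G has at least one edge (e.g. c–b), it is not an edgeless graph, so tw(G) ≥ 1. Therefore the treewidth is 1.

Treewidth 1.
One such decomposition:
Bags: B1 = {b, c}  B2 = {a, c}
Tree: B1–B2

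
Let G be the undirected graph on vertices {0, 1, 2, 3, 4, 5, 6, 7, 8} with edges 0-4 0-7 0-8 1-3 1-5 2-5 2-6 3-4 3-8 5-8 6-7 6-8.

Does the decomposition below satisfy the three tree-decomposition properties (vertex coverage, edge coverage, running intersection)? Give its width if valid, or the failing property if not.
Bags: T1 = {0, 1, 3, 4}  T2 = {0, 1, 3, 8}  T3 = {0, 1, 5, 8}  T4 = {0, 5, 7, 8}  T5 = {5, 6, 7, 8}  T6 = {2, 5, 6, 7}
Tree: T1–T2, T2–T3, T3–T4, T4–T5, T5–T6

Every vertex of G appears in some bag (union = {0, 1, 2, 3, 4, 5, 6, 7, 8}); every edge is covered by a bag; and for each vertex v the set of bags containing v is connected in the bag tree. The decomposition is therefore valid. The largest bag has 4 vertices, so the width is 3.

Yes; width 3.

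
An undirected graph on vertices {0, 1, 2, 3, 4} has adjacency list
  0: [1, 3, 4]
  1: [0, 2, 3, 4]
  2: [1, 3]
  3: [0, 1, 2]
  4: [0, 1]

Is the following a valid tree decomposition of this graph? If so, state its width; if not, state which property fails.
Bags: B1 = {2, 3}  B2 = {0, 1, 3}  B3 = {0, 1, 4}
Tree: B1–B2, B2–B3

A tree decomposition must satisfy three properties: every vertex lies in some bag; for every edge, both endpoints lie together in some bag; and for every vertex, the bags containing it form a connected subtree. Here edge (1,2) lies in no bag, so the decomposition is invalid.

No — edge (1,2) lies in no bag.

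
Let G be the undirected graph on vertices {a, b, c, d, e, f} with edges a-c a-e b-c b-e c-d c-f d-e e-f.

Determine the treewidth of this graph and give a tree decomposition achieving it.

Treewidth 2.
One optimal decomposition is:
Bags: B1 = {c, e, f}  B2 = {b, c, e}  B3 = {a, c, e}  B4 = {c, d, e}
Tree: B1–B2, B2–B3, B3–B4

Each bag holds 3 vertices, so the decomposition has width 2, which upper-bounds the treewidth. The edges c–f–e–b–c form a cycle, so G is not a tree and its treewidth is at least 2. Combining the bounds, tw(G) = 2.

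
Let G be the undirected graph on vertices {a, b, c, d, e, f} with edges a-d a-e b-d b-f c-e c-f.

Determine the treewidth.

2

A width-2 tree decomposition is:
Bags: B1 = {c, e, f}  B2 = {b, e, f}  B3 = {b, d, e}  B4 = {a, d, e}
Tree: B1–B2, B2–B3, B3–B4
Every bag has size at most 3, so the width is 3 − 1 = 2 and tw(G) ≤ 2. The edges e–c–f–b–d–a–e form a cycle, so G is not a tree and its treewidth is at least 2. Therefore the treewidth is 2.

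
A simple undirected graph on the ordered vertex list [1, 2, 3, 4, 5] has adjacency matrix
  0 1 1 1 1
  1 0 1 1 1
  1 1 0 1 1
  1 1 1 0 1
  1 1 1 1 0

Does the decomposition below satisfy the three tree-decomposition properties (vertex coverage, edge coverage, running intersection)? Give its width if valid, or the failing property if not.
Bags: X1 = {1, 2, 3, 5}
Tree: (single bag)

A tree decomposition must satisfy three properties: every vertex lies in some bag; for every edge, both endpoints lie together in some bag; and for every vertex, the bags containing it form a connected subtree. Here vertex 4 appears in no bag, so the decomposition is invalid.

No — vertex 4 appears in no bag.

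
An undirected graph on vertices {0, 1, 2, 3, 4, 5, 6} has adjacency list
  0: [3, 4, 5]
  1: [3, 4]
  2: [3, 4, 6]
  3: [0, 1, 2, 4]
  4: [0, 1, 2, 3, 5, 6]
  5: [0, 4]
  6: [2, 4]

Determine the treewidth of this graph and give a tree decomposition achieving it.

Treewidth 2.
One optimal decomposition is:
Bags: B1 = {1, 3, 4}  B2 = {2, 3, 4}  B3 = {0, 3, 4}  B4 = {2, 4, 6}  B5 = {0, 4, 5}
Tree: B1–B2, B2–B3, B2–B4, B3–B5

The largest bag has 3 vertices, giving width 2; this decomposition certifies tw(G) ≤ 2. On the other hand G contains the 3-clique {0, 3, 4}. A clique must lie in a single bag of any decomposition, so no decomposition can have width below 2. Hence tw(G) = 2 exactly.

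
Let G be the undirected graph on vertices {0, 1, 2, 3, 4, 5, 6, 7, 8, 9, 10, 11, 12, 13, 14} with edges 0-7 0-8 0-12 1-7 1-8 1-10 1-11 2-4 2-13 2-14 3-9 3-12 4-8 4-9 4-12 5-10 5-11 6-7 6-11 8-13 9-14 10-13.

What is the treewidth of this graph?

3

A width-3 tree decomposition is:
Bags: B1 = {3, 9, 12, 14}  B2 = {4, 9, 12, 14}  B3 = {2, 4, 12, 14}  B4 = {0, 2, 4, 12}  B5 = {0, 2, 4, 8}  B6 = {0, 2, 8, 13}  B7 = {0, 7, 8, 13}  B8 = {1, 7, 8, 13}  B9 = {1, 7, 10, 13}  B10 = {1, 6, 7, 10}  B11 = {1, 6, 10, 11}  B12 = {5, 6, 10, 11}
Tree: B1–B2, B2–B3, B3–B4, B4–B5, B5–B6, B6–B7, B7–B8, B8–B9, B9–B10, B10–B11, B11–B12
Each bag holds 4 vertices, so the decomposition has width 3, which upper-bounds the treewidth. For the lower bound: the 4 vertex sets {3,9,14}, {12}, {4}, {0,2,8,13} are disjoint, each induces a connected subgraph, and every pair is joined by at least one edge of G. Contracting each set to a single vertex therefore yields K_{4} as a minor, and since treewidth is minor-monotone, tw(G) ≥ tw(K_{4}) = 3. Hence tw(G) = 3 exactly.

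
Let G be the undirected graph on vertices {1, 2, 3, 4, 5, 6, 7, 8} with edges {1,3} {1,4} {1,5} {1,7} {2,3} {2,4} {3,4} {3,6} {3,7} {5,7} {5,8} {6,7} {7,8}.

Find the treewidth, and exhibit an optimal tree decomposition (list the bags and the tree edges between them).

Every bag has size at most 3, so the width is 3 − 1 = 2 and tw(G) ≤ 2. On the other hand G contains the 3-clique {5, 7, 8}. A clique must lie in a single bag of any decomposition, so no decomposition can have width below 2. Combining the bounds, tw(G) = 2.

Treewidth 2.
One such decomposition:
Bags: B1 = {1, 5, 7}  B2 = {1, 3, 7}  B3 = {1, 3, 4}  B4 = {2, 3, 4}  B5 = {5, 7, 8}  B6 = {3, 6, 7}
Tree: B1–B2, B2–B3, B3–B4, B1–B5, B2–B6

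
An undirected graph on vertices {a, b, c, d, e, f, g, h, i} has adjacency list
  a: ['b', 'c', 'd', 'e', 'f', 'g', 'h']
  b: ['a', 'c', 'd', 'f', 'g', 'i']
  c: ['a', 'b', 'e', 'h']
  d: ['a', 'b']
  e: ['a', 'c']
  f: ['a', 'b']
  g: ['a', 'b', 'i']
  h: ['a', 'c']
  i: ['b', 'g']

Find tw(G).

A width-2 tree decomposition is:
Bags: B1 = {a, b, g}  B2 = {b, g, i}  B3 = {a, b, f}  B4 = {a, b, c}  B5 = {a, b, d}  B6 = {a, c, e}  B7 = {a, c, h}
Tree: B1–B2, B1–B3, B3–B4, B1–B5, B4–B6, B4–B7
Every bag has size at most 3, so the width is 3 − 1 = 2 and tw(G) ≤ 2. Conversely, {a, c, e} is a clique of size 3, and the vertices of any clique must share a bag in every tree decomposition; so some bag has ≥ 3 vertices and tw(G) ≥ 2. Combining the bounds, tw(G) = 2.

2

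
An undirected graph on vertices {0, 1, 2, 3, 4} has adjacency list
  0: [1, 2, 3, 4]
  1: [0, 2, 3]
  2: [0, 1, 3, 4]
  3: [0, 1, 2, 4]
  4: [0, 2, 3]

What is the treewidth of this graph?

A width-3 tree decomposition is:
Bags: B1 = {0, 1, 2, 3}  B2 = {0, 2, 3, 4}
Tree: B1–B2
The largest bag has 4 vertices, giving width 3; this decomposition certifies tw(G) ≤ 3. For the lower bound, the 4 vertices {0, 1, 2, 3} are pairwise adjacent, and any tree decomposition puts a clique entirely inside one bag — forcing width ≥ 3. The upper and lower bounds meet at 3, so that is the treewidth.

3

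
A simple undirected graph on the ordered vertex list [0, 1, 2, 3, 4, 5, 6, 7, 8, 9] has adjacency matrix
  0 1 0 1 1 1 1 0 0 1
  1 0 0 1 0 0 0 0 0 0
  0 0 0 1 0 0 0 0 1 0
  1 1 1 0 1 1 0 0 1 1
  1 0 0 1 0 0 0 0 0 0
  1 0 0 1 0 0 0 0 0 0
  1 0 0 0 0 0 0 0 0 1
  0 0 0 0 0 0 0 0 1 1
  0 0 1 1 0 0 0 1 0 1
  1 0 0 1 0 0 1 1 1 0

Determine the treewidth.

A width-2 tree decomposition is:
Bags: B1 = {0, 3, 9}  B2 = {0, 3, 5}  B3 = {3, 8, 9}  B4 = {0, 1, 3}  B5 = {0, 3, 4}  B6 = {2, 3, 8}  B7 = {7, 8, 9}  B8 = {0, 6, 9}
Tree: B1–B2, B1–B3, B1–B4, B1–B5, B3–B6, B3–B7, B1–B8
The largest bag has 3 vertices, giving width 2; this decomposition certifies tw(G) ≤ 2. For the lower bound, the 3 vertices {0, 1, 3} are pairwise adjacent, and any tree decomposition puts a clique entirely inside one bag — forcing width ≥ 2. The upper and lower bounds meet at 2, so that is the treewidth.

2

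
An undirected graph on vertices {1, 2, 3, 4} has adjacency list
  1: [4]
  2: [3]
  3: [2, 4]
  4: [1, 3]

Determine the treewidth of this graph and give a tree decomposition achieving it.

Treewidth 1.
One such decomposition:
Bags: B1 = {2, 3}  B2 = {3, 4}  B3 = {1, 4}
Tree: B1–B2, B2–B3

The largest bag has 2 vertices, giving width 1; this decomposition certifies tw(G) ≤ 1. G has an edge, so its treewidth is at least 1. Combining the bounds, tw(G) = 1.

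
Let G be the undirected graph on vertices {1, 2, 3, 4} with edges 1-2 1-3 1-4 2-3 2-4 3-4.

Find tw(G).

A width-3 tree decomposition is:
Bags: B1 = {1, 2, 3, 4}
Tree: (single bag)
With just one bag of size 4, the width is 4 − 1 = 3, so tw(G) ≤ 3. On the other hand G contains the 4-clique {1, 2, 3, 4}. A clique must lie in a single bag of any decomposition, so no decomposition can have width below 3. Hence tw(G) = 3 exactly.

3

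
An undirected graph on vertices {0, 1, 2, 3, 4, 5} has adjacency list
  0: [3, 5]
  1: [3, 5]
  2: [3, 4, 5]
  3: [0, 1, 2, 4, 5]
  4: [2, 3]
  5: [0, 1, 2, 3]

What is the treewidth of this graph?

A width-2 tree decomposition is:
Bags: B1 = {2, 3, 5}  B2 = {2, 3, 4}  B3 = {0, 3, 5}  B4 = {1, 3, 5}
Tree: B1–B2, B1–B3, B1–B4
Every bag has size at most 3, so the width is 3 − 1 = 2 and tw(G) ≤ 2. For the lower bound, the 3 vertices {2, 3, 4} are pairwise adjacent, and any tree decomposition puts a clique entirely inside one bag — forcing width ≥ 2. The upper and lower bounds meet at 2, so that is the treewidth.

2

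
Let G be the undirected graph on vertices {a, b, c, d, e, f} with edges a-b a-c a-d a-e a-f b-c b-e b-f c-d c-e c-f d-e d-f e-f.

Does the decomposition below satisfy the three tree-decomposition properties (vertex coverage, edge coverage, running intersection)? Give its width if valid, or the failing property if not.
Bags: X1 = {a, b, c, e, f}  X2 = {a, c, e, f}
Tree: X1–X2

No — vertex d appears in no bag.

A tree decomposition must satisfy three properties: every vertex lies in some bag; for every edge, both endpoints lie together in some bag; and for every vertex, the bags containing it form a connected subtree. Here vertex d appears in no bag, so the decomposition is invalid.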